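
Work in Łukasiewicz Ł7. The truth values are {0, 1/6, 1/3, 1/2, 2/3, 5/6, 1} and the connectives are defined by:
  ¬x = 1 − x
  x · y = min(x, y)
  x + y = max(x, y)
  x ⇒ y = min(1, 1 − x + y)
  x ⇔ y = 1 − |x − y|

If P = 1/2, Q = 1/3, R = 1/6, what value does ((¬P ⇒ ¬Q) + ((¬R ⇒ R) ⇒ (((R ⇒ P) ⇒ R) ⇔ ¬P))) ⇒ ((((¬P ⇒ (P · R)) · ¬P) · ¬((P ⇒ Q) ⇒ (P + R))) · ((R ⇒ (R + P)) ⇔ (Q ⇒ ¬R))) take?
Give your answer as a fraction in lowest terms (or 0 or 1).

1/3

¬P = ¬1/2 = 1/2
¬Q = ¬1/3 = 2/3
¬P ⇒ ¬Q = 1/2 ⇒ 2/3 = 1
¬R = ¬1/6 = 5/6
¬R ⇒ R = 5/6 ⇒ 1/6 = 1/3
R ⇒ P = 1/6 ⇒ 1/2 = 1
(R ⇒ P) ⇒ R = 1 ⇒ 1/6 = 1/6
¬P = ¬1/2 = 1/2
((R ⇒ P) ⇒ R) ⇔ ¬P = 1/6 ⇔ 1/2 = 2/3
(¬R ⇒ R) ⇒ (((R ⇒ P) ⇒ R) ⇔ ¬P) = 1/3 ⇒ 2/3 = 1
(¬P ⇒ ¬Q) + ((¬R ⇒ R) ⇒ (((R ⇒ P) ⇒ R) ⇔ ¬P)) = 1 + 1 = 1
¬P = ¬1/2 = 1/2
P · R = 1/2 · 1/6 = 1/6
¬P ⇒ (P · R) = 1/2 ⇒ 1/6 = 2/3
¬P = ¬1/2 = 1/2
(¬P ⇒ (P · R)) · ¬P = 2/3 · 1/2 = 1/2
P ⇒ Q = 1/2 ⇒ 1/3 = 5/6
P + R = 1/2 + 1/6 = 1/2
(P ⇒ Q) ⇒ (P + R) = 5/6 ⇒ 1/2 = 2/3
¬((P ⇒ Q) ⇒ (P + R)) = ¬2/3 = 1/3
((¬P ⇒ (P · R)) · ¬P) · ¬((P ⇒ Q) ⇒ (P + R)) = 1/2 · 1/3 = 1/3
R + P = 1/6 + 1/2 = 1/2
R ⇒ (R + P) = 1/6 ⇒ 1/2 = 1
¬R = ¬1/6 = 5/6
Q ⇒ ¬R = 1/3 ⇒ 5/6 = 1
(R ⇒ (R + P)) ⇔ (Q ⇒ ¬R) = 1 ⇔ 1 = 1
(((¬P ⇒ (P · R)) · ¬P) · ¬((P ⇒ Q) ⇒ (P + R))) · ((R ⇒ (R + P)) ⇔ (Q ⇒ ¬R)) = 1/3 · 1 = 1/3
((¬P ⇒ ¬Q) + ((¬R ⇒ R) ⇒ (((R ⇒ P) ⇒ R) ⇔ ¬P))) ⇒ ((((¬P ⇒ (P · R)) · ¬P) · ¬((P ⇒ Q) ⇒ (P + R))) · ((R ⇒ (R + P)) ⇔ (Q ⇒ ¬R))) = 1 ⇒ 1/3 = 1/3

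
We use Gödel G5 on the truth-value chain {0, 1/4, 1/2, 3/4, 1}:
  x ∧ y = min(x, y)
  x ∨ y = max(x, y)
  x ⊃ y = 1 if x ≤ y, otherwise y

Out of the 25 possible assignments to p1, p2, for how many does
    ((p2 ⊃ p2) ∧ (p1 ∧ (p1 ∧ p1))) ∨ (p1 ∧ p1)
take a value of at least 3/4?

10

value 1: 5 assignments (counts)
value 3/4: 5 assignments (counts)
value 1/2: 5 assignments
value 1/4: 5 assignments
value 0: 5 assignments
So 10 of the 25 assignments meet the threshold.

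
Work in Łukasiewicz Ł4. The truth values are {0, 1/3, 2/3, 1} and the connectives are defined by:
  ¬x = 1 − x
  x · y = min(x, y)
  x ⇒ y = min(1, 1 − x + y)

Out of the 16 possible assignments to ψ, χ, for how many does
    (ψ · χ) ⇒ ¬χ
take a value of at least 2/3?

14

ψ = 0, χ = 0 ↦ 1  ≥
ψ = 0, χ = 1/3 ↦ 1  ≥
ψ = 0, χ = 2/3 ↦ 1  ≥
ψ = 0, χ = 1 ↦ 1  ≥
ψ = 1/3, χ = 0 ↦ 1  ≥
ψ = 1/3, χ = 1/3 ↦ 1  ≥
ψ = 1/3, χ = 2/3 ↦ 1  ≥
ψ = 1/3, χ = 1 ↦ 2/3  ≥
ψ = 2/3, χ = 0 ↦ 1  ≥
ψ = 2/3, χ = 1/3 ↦ 1  ≥
ψ = 2/3, χ = 2/3 ↦ 2/3  ≥
ψ = 2/3, χ = 1 ↦ 1/3  <
ψ = 1, χ = 0 ↦ 1  ≥
ψ = 1, χ = 1/3 ↦ 1  ≥
ψ = 1, χ = 2/3 ↦ 2/3  ≥
ψ = 1, χ = 1 ↦ 0  <
So 14 of the 16 assignments meet the threshold.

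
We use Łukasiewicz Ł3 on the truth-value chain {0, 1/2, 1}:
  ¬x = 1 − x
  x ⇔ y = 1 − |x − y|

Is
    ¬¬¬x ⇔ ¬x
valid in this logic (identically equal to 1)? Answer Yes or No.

x = 0 ↦ 1
x = 1/2 ↦ 1
x = 1 ↦ 1
Every assignment gives a value ≥ 1.

Yes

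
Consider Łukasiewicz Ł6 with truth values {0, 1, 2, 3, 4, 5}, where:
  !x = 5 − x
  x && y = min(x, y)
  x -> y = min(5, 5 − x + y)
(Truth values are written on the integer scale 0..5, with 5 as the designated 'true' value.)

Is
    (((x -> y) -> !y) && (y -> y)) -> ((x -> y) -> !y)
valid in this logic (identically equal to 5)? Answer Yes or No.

Yes

At x = 5, y = 3, for instance:
x -> y = 5 -> 3 = 3
!y = !3 = 2
(x -> y) -> !y = 3 -> 2 = 4
y -> y = 3 -> 3 = 5
((x -> y) -> !y) && (y -> y) = 4 && 5 = 4
(((x -> y) -> !y) && (y -> y)) -> ((x -> y) -> !y) = 4 -> 4 = 5
and checking the remaining 35 assignments likewise gives ≥ 5 in every case.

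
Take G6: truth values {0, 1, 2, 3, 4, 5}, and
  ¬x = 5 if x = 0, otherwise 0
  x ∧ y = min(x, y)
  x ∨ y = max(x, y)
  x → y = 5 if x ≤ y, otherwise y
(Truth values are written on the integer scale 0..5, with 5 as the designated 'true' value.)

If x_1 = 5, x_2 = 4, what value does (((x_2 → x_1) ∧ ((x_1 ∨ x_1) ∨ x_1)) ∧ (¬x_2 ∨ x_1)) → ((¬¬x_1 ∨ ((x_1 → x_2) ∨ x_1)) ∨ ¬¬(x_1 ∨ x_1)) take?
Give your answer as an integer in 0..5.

x_2 → x_1 = 4 → 5 = 5
x_1 ∨ x_1 = 5 ∨ 5 = 5
(x_1 ∨ x_1) ∨ x_1 = 5 ∨ 5 = 5
(x_2 → x_1) ∧ ((x_1 ∨ x_1) ∨ x_1) = 5 ∧ 5 = 5
¬x_2 = ¬4 = 0
¬x_2 ∨ x_1 = 0 ∨ 5 = 5
((x_2 → x_1) ∧ ((x_1 ∨ x_1) ∨ x_1)) ∧ (¬x_2 ∨ x_1) = 5 ∧ 5 = 5
¬x_1 = ¬5 = 0
¬¬x_1 = ¬0 = 5
x_1 → x_2 = 5 → 4 = 4
(x_1 → x_2) ∨ x_1 = 4 ∨ 5 = 5
¬¬x_1 ∨ ((x_1 → x_2) ∨ x_1) = 5 ∨ 5 = 5
x_1 ∨ x_1 = 5 ∨ 5 = 5
¬(x_1 ∨ x_1) = ¬5 = 0
¬¬(x_1 ∨ x_1) = ¬0 = 5
(¬¬x_1 ∨ ((x_1 → x_2) ∨ x_1)) ∨ ¬¬(x_1 ∨ x_1) = 5 ∨ 5 = 5
(((x_2 → x_1) ∧ ((x_1 ∨ x_1) ∨ x_1)) ∧ (¬x_2 ∨ x_1)) → ((¬¬x_1 ∨ ((x_1 → x_2) ∨ x_1)) ∨ ¬¬(x_1 ∨ x_1)) = 5 → 5 = 5

5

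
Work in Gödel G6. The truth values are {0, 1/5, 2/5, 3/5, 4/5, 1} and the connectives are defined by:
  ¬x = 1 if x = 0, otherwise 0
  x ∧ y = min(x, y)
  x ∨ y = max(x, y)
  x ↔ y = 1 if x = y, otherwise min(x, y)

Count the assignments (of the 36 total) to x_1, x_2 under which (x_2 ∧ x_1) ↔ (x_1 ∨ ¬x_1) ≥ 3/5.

value 1: 15 assignments (counts)
value 4/5: 1 assignment (counts)
value 3/5: 2 assignments (counts)
value 2/5: 3 assignments
value 1/5: 4 assignments
value 0: 11 assignments
So 18 of the 36 assignments meet the threshold.

18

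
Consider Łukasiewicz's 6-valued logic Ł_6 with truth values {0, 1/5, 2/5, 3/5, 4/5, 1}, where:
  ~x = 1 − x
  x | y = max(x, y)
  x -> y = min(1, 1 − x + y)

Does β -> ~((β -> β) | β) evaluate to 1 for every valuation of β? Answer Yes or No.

No

Counterexample: take β = 1/5.
β -> β = 1/5 -> 1/5 = 1
(β -> β) | β = 1 | 1/5 = 1
~((β -> β) | β) = ~1 = 0
β -> ~((β -> β) | β) = 1/5 -> 0 = 4/5
This gives 4/5 ≠ 1.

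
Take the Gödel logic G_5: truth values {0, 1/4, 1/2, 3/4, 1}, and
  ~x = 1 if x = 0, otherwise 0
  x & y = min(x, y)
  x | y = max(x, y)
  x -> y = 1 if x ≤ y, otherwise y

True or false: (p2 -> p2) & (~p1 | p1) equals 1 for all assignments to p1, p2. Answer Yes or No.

No

Counterexample: take p1 = 1/4, p2 = 0.
p2 -> p2 = 0 -> 0 = 1
~p1 = ~1/4 = 0
~p1 | p1 = 0 | 1/4 = 1/4
(p2 -> p2) & (~p1 | p1) = 1 & 1/4 = 1/4
This gives 1/4 ≠ 1.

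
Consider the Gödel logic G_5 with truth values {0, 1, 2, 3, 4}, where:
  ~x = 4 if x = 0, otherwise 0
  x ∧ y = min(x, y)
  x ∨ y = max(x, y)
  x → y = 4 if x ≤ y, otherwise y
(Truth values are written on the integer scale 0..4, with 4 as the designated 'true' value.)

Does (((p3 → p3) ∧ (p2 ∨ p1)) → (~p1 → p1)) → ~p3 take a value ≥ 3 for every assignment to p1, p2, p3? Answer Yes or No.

Counterexample: take p1 = 0, p2 = 0, p3 = 1.
p3 → p3 = 1 → 1 = 4
p2 ∨ p1 = 0 ∨ 0 = 0
(p3 → p3) ∧ (p2 ∨ p1) = 4 ∧ 0 = 0
~p1 = ~0 = 4
~p1 → p1 = 4 → 0 = 0
((p3 → p3) ∧ (p2 ∨ p1)) → (~p1 → p1) = 0 → 0 = 4
~p3 = ~1 = 0
(((p3 → p3) ∧ (p2 ∨ p1)) → (~p1 → p1)) → ~p3 = 4 → 0 = 0
This gives 0, which is below 3.

No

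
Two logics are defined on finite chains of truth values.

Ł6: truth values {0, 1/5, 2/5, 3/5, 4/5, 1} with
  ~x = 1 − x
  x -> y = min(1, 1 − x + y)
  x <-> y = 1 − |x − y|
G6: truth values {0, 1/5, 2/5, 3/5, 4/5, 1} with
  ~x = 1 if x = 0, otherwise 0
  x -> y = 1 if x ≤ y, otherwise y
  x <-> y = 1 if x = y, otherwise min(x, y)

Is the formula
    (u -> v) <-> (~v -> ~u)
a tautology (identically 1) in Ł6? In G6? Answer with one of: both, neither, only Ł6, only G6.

In Ł6: every assignment gives 1 — tautology.
In G6: at u = 2/5, v = 1/5 the value is 1/5 — not a tautology.

only Ł6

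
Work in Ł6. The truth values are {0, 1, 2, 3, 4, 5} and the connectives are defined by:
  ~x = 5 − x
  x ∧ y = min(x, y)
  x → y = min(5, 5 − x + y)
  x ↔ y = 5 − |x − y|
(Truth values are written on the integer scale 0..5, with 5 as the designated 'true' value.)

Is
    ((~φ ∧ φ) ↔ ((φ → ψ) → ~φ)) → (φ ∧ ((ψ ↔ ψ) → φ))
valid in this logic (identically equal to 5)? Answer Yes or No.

Counterexample: take φ = 1, ψ = 1.
~φ = ~1 = 4
~φ ∧ φ = 4 ∧ 1 = 1
φ → ψ = 1 → 1 = 5
~φ = ~1 = 4
(φ → ψ) → ~φ = 5 → 4 = 4
(~φ ∧ φ) ↔ ((φ → ψ) → ~φ) = 1 ↔ 4 = 2
ψ ↔ ψ = 1 ↔ 1 = 5
(ψ ↔ ψ) → φ = 5 → 1 = 1
φ ∧ ((ψ ↔ ψ) → φ) = 1 ∧ 1 = 1
((~φ ∧ φ) ↔ ((φ → ψ) → ~φ)) → (φ ∧ ((ψ ↔ ψ) → φ)) = 2 → 1 = 4
This gives 4 ≠ 5.

No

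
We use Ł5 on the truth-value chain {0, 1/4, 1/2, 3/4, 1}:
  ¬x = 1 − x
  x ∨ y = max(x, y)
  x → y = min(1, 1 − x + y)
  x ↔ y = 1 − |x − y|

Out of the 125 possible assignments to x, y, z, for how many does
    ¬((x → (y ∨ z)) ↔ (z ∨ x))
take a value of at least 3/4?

value 1: 6 assignments (counts)
value 3/4: 17 assignments (counts)
value 1/2: 28 assignments
value 1/4: 39 assignments
value 0: 35 assignments
So 23 of the 125 assignments meet the threshold.

23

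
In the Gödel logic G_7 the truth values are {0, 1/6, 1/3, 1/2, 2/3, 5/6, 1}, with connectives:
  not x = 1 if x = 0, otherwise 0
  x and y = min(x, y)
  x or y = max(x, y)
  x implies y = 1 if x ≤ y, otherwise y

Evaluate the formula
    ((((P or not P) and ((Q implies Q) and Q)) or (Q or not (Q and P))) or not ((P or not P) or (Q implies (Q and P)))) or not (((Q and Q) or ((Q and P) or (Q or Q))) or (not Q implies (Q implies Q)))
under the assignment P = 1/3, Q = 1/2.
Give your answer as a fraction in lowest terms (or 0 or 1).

1/2

not P = not 1/3 = 0
P or not P = 1/3 or 0 = 1/3
Q implies Q = 1/2 implies 1/2 = 1
(Q implies Q) and Q = 1 and 1/2 = 1/2
(P or not P) and ((Q implies Q) and Q) = 1/3 and 1/2 = 1/3
Q and P = 1/2 and 1/3 = 1/3
not (Q and P) = not 1/3 = 0
Q or not (Q and P) = 1/2 or 0 = 1/2
((P or not P) and ((Q implies Q) and Q)) or (Q or not (Q and P)) = 1/3 or 1/2 = 1/2
not P = not 1/3 = 0
P or not P = 1/3 or 0 = 1/3
Q and P = 1/2 and 1/3 = 1/3
Q implies (Q and P) = 1/2 implies 1/3 = 1/3
(P or not P) or (Q implies (Q and P)) = 1/3 or 1/3 = 1/3
not ((P or not P) or (Q implies (Q and P))) = not 1/3 = 0
(((P or not P) and ((Q implies Q) and Q)) or (Q or not (Q and P))) or not ((P or not P) or (Q implies (Q and P))) = 1/2 or 0 = 1/2
Q and Q = 1/2 and 1/2 = 1/2
Q and P = 1/2 and 1/3 = 1/3
Q or Q = 1/2 or 1/2 = 1/2
(Q and P) or (Q or Q) = 1/3 or 1/2 = 1/2
(Q and Q) or ((Q and P) or (Q or Q)) = 1/2 or 1/2 = 1/2
not Q = not 1/2 = 0
Q implies Q = 1/2 implies 1/2 = 1
not Q implies (Q implies Q) = 0 implies 1 = 1
((Q and Q) or ((Q and P) or (Q or Q))) or (not Q implies (Q implies Q)) = 1/2 or 1 = 1
not (((Q and Q) or ((Q and P) or (Q or Q))) or (not Q implies (Q implies Q))) = not 1 = 0
((((P or not P) and ((Q implies Q) and Q)) or (Q or not (Q and P))) or not ((P or not P) or (Q implies (Q and P)))) or not (((Q and Q) or ((Q and P) or (Q or Q))) or (not Q implies (Q implies Q))) = 1/2 or 0 = 1/2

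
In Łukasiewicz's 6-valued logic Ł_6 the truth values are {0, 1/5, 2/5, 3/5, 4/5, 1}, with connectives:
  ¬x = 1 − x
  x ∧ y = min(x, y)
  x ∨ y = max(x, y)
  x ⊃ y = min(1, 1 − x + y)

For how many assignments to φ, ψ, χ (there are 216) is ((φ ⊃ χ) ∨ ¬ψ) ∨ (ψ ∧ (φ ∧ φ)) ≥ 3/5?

216

value 1: 146 assignments (counts)
value 4/5: 44 assignments (counts)
value 3/5: 26 assignments (counts)
So 216 of the 216 assignments meet the threshold.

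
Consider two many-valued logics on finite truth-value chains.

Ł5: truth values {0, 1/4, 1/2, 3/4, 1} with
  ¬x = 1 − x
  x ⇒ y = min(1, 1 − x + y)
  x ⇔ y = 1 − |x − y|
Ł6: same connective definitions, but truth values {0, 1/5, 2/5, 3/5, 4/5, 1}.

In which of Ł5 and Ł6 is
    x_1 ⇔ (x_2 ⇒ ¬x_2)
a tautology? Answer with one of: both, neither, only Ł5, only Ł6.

In Ł5: at x_1 = 0, x_2 = 0 the value is 0 — not a tautology.
In Ł6: at x_1 = 0, x_2 = 0 the value is 0 — not a tautology.

neither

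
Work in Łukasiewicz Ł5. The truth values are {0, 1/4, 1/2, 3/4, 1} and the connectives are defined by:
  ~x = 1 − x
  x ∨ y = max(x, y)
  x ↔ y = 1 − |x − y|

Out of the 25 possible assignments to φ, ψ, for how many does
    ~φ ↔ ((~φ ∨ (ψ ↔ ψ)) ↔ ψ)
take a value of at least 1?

5

value 1: 5 assignments (counts)
value 3/4: 8 assignments
value 1/2: 6 assignments
value 1/4: 4 assignments
value 0: 2 assignments
So 5 of the 25 assignments meet the threshold.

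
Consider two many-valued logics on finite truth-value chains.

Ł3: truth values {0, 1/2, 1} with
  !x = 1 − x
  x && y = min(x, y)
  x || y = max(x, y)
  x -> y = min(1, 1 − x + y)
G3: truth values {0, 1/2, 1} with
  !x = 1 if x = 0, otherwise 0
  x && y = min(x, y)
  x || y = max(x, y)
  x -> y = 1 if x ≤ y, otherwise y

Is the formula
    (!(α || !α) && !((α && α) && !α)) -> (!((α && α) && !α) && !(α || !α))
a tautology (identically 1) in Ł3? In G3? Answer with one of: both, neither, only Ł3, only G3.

In Ł3: every assignment gives 1 — tautology.
In G3: every assignment gives 1 — tautology.

both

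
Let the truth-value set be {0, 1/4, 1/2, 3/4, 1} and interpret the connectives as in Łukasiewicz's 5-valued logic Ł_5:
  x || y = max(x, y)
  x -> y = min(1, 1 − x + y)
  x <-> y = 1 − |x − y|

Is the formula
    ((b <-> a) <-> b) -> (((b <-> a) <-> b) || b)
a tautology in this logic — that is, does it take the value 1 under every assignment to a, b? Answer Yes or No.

At a = 3/4, b = 3/4, for instance:
b <-> a = 3/4 <-> 3/4 = 1
(b <-> a) <-> b = 1 <-> 3/4 = 3/4
((b <-> a) <-> b) || b = 3/4 || 3/4 = 3/4
((b <-> a) <-> b) -> (((b <-> a) <-> b) || b) = 3/4 -> 3/4 = 1
and checking the remaining 24 assignments likewise gives ≥ 1 in every case.

Yes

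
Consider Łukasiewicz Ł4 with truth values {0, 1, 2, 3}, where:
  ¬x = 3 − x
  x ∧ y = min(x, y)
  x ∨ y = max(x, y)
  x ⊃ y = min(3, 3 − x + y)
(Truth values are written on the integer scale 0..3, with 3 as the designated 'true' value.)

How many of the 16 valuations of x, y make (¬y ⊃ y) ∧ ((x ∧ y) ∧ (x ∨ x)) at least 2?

x = 0, y = 0 ↦ 0  <
x = 0, y = 1 ↦ 0  <
x = 0, y = 2 ↦ 0  <
x = 0, y = 3 ↦ 0  <
x = 1, y = 0 ↦ 0  <
x = 1, y = 1 ↦ 1  <
x = 1, y = 2 ↦ 1  <
x = 1, y = 3 ↦ 1  <
x = 2, y = 0 ↦ 0  <
x = 2, y = 1 ↦ 1  <
x = 2, y = 2 ↦ 2  ≥
x = 2, y = 3 ↦ 2  ≥
x = 3, y = 0 ↦ 0  <
x = 3, y = 1 ↦ 1  <
x = 3, y = 2 ↦ 2  ≥
x = 3, y = 3 ↦ 3  ≥
So 4 of the 16 assignments meet the threshold.

4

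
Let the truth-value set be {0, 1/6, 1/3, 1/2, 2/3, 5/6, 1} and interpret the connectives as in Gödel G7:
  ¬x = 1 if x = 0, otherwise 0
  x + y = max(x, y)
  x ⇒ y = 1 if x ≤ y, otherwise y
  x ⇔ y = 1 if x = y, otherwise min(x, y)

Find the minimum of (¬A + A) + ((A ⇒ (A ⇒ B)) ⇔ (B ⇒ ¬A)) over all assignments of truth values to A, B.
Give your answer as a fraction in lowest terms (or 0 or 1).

Take A = 1/6, B = 0:
¬A = ¬1/6 = 0
¬A + A = 0 + 1/6 = 1/6
A ⇒ B = 1/6 ⇒ 0 = 0
A ⇒ (A ⇒ B) = 1/6 ⇒ 0 = 0
¬A = ¬1/6 = 0
B ⇒ ¬A = 0 ⇒ 0 = 1
(A ⇒ (A ⇒ B)) ⇔ (B ⇒ ¬A) = 0 ⇔ 1 = 0
(¬A + A) + ((A ⇒ (A ⇒ B)) ⇔ (B ⇒ ¬A)) = 1/6 + 0 = 1/6
No assignment yields a value below 1/6, so this is the minimum.

1/6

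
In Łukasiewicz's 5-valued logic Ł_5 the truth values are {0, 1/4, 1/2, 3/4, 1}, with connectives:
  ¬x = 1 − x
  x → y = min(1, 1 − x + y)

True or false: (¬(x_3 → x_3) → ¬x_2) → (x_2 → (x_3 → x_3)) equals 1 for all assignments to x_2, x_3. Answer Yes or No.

Yes

At x_2 = 0, x_3 = 1/4, for instance:
x_3 → x_3 = 1/4 → 1/4 = 1
¬(x_3 → x_3) = ¬1 = 0
¬x_2 = ¬0 = 1
¬(x_3 → x_3) → ¬x_2 = 0 → 1 = 1
x_2 → (x_3 → x_3) = 0 → 1 = 1
(¬(x_3 → x_3) → ¬x_2) → (x_2 → (x_3 → x_3)) = 1 → 1 = 1
and checking the remaining 24 assignments likewise gives ≥ 1 in every case.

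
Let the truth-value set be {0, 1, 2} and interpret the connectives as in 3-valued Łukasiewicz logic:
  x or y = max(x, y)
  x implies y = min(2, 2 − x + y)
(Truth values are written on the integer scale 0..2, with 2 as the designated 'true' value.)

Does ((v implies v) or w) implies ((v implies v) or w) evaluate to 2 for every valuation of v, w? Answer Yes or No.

Yes

v = 0, w = 0 ↦ 2
v = 0, w = 1 ↦ 2
v = 0, w = 2 ↦ 2
v = 1, w = 0 ↦ 2
v = 1, w = 1 ↦ 2
v = 1, w = 2 ↦ 2
v = 2, w = 0 ↦ 2
v = 2, w = 1 ↦ 2
v = 2, w = 2 ↦ 2
Every assignment gives a value ≥ 2.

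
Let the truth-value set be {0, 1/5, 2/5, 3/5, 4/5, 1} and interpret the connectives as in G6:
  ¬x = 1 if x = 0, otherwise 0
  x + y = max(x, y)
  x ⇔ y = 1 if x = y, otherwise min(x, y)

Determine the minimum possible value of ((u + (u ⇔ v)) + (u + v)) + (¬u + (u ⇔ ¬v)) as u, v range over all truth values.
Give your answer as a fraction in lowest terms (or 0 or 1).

1/5

Take u = 1/5, v = 0:
u ⇔ v = 1/5 ⇔ 0 = 0
u + (u ⇔ v) = 1/5 + 0 = 1/5
u + v = 1/5 + 0 = 1/5
(u + (u ⇔ v)) + (u + v) = 1/5 + 1/5 = 1/5
¬u = ¬1/5 = 0
¬v = ¬0 = 1
u ⇔ ¬v = 1/5 ⇔ 1 = 1/5
¬u + (u ⇔ ¬v) = 0 + 1/5 = 1/5
((u + (u ⇔ v)) + (u + v)) + (¬u + (u ⇔ ¬v)) = 1/5 + 1/5 = 1/5
No assignment yields a value below 1/5, so this is the minimum.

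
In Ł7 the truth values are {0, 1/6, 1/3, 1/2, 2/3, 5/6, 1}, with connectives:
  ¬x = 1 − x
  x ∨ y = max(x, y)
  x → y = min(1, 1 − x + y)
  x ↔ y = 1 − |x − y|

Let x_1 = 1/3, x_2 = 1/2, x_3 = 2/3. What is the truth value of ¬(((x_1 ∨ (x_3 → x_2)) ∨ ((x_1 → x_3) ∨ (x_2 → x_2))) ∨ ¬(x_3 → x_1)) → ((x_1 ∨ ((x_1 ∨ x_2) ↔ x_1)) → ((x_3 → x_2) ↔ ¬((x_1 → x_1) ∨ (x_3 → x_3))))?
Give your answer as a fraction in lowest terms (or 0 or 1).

x_3 → x_2 = 2/3 → 1/2 = 5/6
x_1 ∨ (x_3 → x_2) = 1/3 ∨ 5/6 = 5/6
x_1 → x_3 = 1/3 → 2/3 = 1
x_2 → x_2 = 1/2 → 1/2 = 1
(x_1 → x_3) ∨ (x_2 → x_2) = 1 ∨ 1 = 1
(x_1 ∨ (x_3 → x_2)) ∨ ((x_1 → x_3) ∨ (x_2 → x_2)) = 5/6 ∨ 1 = 1
x_3 → x_1 = 2/3 → 1/3 = 2/3
¬(x_3 → x_1) = ¬2/3 = 1/3
((x_1 ∨ (x_3 → x_2)) ∨ ((x_1 → x_3) ∨ (x_2 → x_2))) ∨ ¬(x_3 → x_1) = 1 ∨ 1/3 = 1
¬(((x_1 ∨ (x_3 → x_2)) ∨ ((x_1 → x_3) ∨ (x_2 → x_2))) ∨ ¬(x_3 → x_1)) = ¬1 = 0
x_1 ∨ x_2 = 1/3 ∨ 1/2 = 1/2
(x_1 ∨ x_2) ↔ x_1 = 1/2 ↔ 1/3 = 5/6
x_1 ∨ ((x_1 ∨ x_2) ↔ x_1) = 1/3 ∨ 5/6 = 5/6
x_3 → x_2 = 2/3 → 1/2 = 5/6
x_1 → x_1 = 1/3 → 1/3 = 1
x_3 → x_3 = 2/3 → 2/3 = 1
(x_1 → x_1) ∨ (x_3 → x_3) = 1 ∨ 1 = 1
¬((x_1 → x_1) ∨ (x_3 → x_3)) = ¬1 = 0
(x_3 → x_2) ↔ ¬((x_1 → x_1) ∨ (x_3 → x_3)) = 5/6 ↔ 0 = 1/6
(x_1 ∨ ((x_1 ∨ x_2) ↔ x_1)) → ((x_3 → x_2) ↔ ¬((x_1 → x_1) ∨ (x_3 → x_3))) = 5/6 → 1/6 = 1/3
¬(((x_1 ∨ (x_3 → x_2)) ∨ ((x_1 → x_3) ∨ (x_2 → x_2))) ∨ ¬(x_3 → x_1)) → ((x_1 ∨ ((x_1 ∨ x_2) ↔ x_1)) → ((x_3 → x_2) ↔ ¬((x_1 → x_1) ∨ (x_3 → x_3)))) = 0 → 1/3 = 1

1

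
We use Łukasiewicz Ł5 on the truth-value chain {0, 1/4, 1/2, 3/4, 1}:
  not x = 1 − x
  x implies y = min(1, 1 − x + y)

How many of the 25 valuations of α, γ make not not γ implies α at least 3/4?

value 1: 15 assignments (counts)
value 3/4: 4 assignments (counts)
value 1/2: 3 assignments
value 1/4: 2 assignments
value 0: 1 assignment
So 19 of the 25 assignments meet the threshold.

19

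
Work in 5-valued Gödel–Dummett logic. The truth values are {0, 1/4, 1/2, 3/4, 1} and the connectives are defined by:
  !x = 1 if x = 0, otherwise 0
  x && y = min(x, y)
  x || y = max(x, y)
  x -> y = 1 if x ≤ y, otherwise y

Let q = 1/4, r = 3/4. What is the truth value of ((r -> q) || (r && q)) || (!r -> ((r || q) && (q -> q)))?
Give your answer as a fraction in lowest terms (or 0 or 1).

1

r -> q = 3/4 -> 1/4 = 1/4
r && q = 3/4 && 1/4 = 1/4
(r -> q) || (r && q) = 1/4 || 1/4 = 1/4
!r = !3/4 = 0
r || q = 3/4 || 1/4 = 3/4
q -> q = 1/4 -> 1/4 = 1
(r || q) && (q -> q) = 3/4 && 1 = 3/4
!r -> ((r || q) && (q -> q)) = 0 -> 3/4 = 1
((r -> q) || (r && q)) || (!r -> ((r || q) && (q -> q))) = 1/4 || 1 = 1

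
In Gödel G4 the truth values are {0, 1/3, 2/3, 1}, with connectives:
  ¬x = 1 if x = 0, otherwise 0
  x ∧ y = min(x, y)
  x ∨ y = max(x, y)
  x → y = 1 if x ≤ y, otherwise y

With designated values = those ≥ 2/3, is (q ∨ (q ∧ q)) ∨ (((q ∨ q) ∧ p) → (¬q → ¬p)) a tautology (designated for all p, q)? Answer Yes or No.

p = 0, q = 0 ↦ 1
p = 0, q = 1/3 ↦ 1
p = 0, q = 2/3 ↦ 1
p = 0, q = 1 ↦ 1
p = 1/3, q = 0 ↦ 1
p = 1/3, q = 1/3 ↦ 1
p = 1/3, q = 2/3 ↦ 1
p = 1/3, q = 1 ↦ 1
p = 2/3, q = 0 ↦ 1
p = 2/3, q = 1/3 ↦ 1
p = 2/3, q = 2/3 ↦ 1
p = 2/3, q = 1 ↦ 1
p = 1, q = 0 ↦ 1
p = 1, q = 1/3 ↦ 1
p = 1, q = 2/3 ↦ 1
p = 1, q = 1 ↦ 1
Every assignment gives a value ≥ 2/3.

Yes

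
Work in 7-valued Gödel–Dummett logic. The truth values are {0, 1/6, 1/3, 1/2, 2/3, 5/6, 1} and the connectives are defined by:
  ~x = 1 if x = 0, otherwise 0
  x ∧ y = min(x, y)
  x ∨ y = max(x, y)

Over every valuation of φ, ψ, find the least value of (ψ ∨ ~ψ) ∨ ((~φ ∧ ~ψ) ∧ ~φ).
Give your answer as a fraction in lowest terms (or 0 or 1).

Take φ = 0, ψ = 1/6:
~ψ = ~1/6 = 0
ψ ∨ ~ψ = 1/6 ∨ 0 = 1/6
~φ = ~0 = 1
~ψ = ~1/6 = 0
~φ ∧ ~ψ = 1 ∧ 0 = 0
~φ = ~0 = 1
(~φ ∧ ~ψ) ∧ ~φ = 0 ∧ 1 = 0
(ψ ∨ ~ψ) ∨ ((~φ ∧ ~ψ) ∧ ~φ) = 1/6 ∨ 0 = 1/6
No assignment yields a value below 1/6, so this is the minimum.

1/6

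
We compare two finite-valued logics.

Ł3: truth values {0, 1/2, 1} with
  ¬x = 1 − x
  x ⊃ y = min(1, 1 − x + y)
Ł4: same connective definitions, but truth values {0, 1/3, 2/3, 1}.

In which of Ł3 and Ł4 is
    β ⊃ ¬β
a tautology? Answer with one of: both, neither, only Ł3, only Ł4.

neither

In Ł3: at β = 1 the value is 0 — not a tautology.
In Ł4: at β = 2/3 the value is 2/3 — not a tautology.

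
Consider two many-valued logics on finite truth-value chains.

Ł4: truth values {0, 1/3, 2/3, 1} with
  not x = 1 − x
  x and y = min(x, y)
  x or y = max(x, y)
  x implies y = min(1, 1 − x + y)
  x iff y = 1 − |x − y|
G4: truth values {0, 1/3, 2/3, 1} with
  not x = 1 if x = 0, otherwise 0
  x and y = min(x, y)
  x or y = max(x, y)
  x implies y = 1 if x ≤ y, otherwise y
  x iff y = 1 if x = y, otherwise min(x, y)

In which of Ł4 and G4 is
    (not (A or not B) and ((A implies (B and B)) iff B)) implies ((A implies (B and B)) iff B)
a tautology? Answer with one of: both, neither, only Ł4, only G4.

In Ł4: every assignment gives 1 — tautology.
In G4: every assignment gives 1 — tautology.

both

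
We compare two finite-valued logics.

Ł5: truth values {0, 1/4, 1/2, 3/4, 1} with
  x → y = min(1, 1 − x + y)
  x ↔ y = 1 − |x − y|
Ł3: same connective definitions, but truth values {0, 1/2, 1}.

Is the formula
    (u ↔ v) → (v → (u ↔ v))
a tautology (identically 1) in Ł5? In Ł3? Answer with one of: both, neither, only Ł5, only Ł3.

In Ł5: every assignment gives 1 — tautology.
In Ł3: every assignment gives 1 — tautology.

both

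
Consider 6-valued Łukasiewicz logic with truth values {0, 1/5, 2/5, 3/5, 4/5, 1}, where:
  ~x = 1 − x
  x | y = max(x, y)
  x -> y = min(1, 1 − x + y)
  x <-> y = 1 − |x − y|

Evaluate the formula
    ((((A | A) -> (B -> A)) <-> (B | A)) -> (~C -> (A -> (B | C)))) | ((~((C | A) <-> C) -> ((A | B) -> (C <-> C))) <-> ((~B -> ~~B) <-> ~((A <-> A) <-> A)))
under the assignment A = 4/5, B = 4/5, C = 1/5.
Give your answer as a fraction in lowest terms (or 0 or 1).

1

A | A = 4/5 | 4/5 = 4/5
B -> A = 4/5 -> 4/5 = 1
(A | A) -> (B -> A) = 4/5 -> 1 = 1
B | A = 4/5 | 4/5 = 4/5
((A | A) -> (B -> A)) <-> (B | A) = 1 <-> 4/5 = 4/5
~C = ~1/5 = 4/5
B | C = 4/5 | 1/5 = 4/5
A -> (B | C) = 4/5 -> 4/5 = 1
~C -> (A -> (B | C)) = 4/5 -> 1 = 1
(((A | A) -> (B -> A)) <-> (B | A)) -> (~C -> (A -> (B | C))) = 4/5 -> 1 = 1
C | A = 1/5 | 4/5 = 4/5
(C | A) <-> C = 4/5 <-> 1/5 = 2/5
~((C | A) <-> C) = ~2/5 = 3/5
A | B = 4/5 | 4/5 = 4/5
C <-> C = 1/5 <-> 1/5 = 1
(A | B) -> (C <-> C) = 4/5 -> 1 = 1
~((C | A) <-> C) -> ((A | B) -> (C <-> C)) = 3/5 -> 1 = 1
~B = ~4/5 = 1/5
~B = ~4/5 = 1/5
~~B = ~1/5 = 4/5
~B -> ~~B = 1/5 -> 4/5 = 1
A <-> A = 4/5 <-> 4/5 = 1
(A <-> A) <-> A = 1 <-> 4/5 = 4/5
~((A <-> A) <-> A) = ~4/5 = 1/5
(~B -> ~~B) <-> ~((A <-> A) <-> A) = 1 <-> 1/5 = 1/5
(~((C | A) <-> C) -> ((A | B) -> (C <-> C))) <-> ((~B -> ~~B) <-> ~((A <-> A) <-> A)) = 1 <-> 1/5 = 1/5
((((A | A) -> (B -> A)) <-> (B | A)) -> (~C -> (A -> (B | C)))) | ((~((C | A) <-> C) -> ((A | B) -> (C <-> C))) <-> ((~B -> ~~B) <-> ~((A <-> A) <-> A))) = 1 | 1/5 = 1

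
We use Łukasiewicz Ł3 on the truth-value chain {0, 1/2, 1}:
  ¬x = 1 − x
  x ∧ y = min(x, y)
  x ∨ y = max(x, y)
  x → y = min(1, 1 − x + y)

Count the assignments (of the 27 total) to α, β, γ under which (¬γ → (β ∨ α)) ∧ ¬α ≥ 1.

6

value 1: 6 assignments (counts)
value 1/2: 11 assignments
value 0: 10 assignments
So 6 of the 27 assignments meet the threshold.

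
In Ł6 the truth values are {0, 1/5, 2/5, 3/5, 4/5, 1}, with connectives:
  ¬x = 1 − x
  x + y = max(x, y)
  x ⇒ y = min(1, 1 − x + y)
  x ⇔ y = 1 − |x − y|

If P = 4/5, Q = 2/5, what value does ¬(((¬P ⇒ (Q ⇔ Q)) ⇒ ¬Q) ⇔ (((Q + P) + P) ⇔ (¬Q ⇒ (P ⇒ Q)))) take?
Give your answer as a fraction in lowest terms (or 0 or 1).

1/5

¬P = ¬4/5 = 1/5
Q ⇔ Q = 2/5 ⇔ 2/5 = 1
¬P ⇒ (Q ⇔ Q) = 1/5 ⇒ 1 = 1
¬Q = ¬2/5 = 3/5
(¬P ⇒ (Q ⇔ Q)) ⇒ ¬Q = 1 ⇒ 3/5 = 3/5
Q + P = 2/5 + 4/5 = 4/5
(Q + P) + P = 4/5 + 4/5 = 4/5
¬Q = ¬2/5 = 3/5
P ⇒ Q = 4/5 ⇒ 2/5 = 3/5
¬Q ⇒ (P ⇒ Q) = 3/5 ⇒ 3/5 = 1
((Q + P) + P) ⇔ (¬Q ⇒ (P ⇒ Q)) = 4/5 ⇔ 1 = 4/5
((¬P ⇒ (Q ⇔ Q)) ⇒ ¬Q) ⇔ (((Q + P) + P) ⇔ (¬Q ⇒ (P ⇒ Q))) = 3/5 ⇔ 4/5 = 4/5
¬(((¬P ⇒ (Q ⇔ Q)) ⇒ ¬Q) ⇔ (((Q + P) + P) ⇔ (¬Q ⇒ (P ⇒ Q)))) = ¬4/5 = 1/5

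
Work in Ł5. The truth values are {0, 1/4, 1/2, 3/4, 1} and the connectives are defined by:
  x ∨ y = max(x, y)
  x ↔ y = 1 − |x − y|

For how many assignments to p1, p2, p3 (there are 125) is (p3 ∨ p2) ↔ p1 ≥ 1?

25

value 1: 25 assignments (counts)
value 3/4: 40 assignments
value 1/2: 30 assignments
value 1/4: 20 assignments
value 0: 10 assignments
So 25 of the 125 assignments meet the threshold.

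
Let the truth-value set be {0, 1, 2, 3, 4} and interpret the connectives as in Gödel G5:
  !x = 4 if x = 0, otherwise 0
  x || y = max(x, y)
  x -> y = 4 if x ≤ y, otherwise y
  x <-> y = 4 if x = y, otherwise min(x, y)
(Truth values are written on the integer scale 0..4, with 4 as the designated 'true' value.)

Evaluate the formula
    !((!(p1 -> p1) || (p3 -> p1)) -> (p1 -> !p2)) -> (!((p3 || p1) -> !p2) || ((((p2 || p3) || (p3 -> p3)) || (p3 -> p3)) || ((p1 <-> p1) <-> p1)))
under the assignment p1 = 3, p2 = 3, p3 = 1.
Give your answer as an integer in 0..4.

4

p1 -> p1 = 3 -> 3 = 4
!(p1 -> p1) = !4 = 0
p3 -> p1 = 1 -> 3 = 4
!(p1 -> p1) || (p3 -> p1) = 0 || 4 = 4
!p2 = !3 = 0
p1 -> !p2 = 3 -> 0 = 0
(!(p1 -> p1) || (p3 -> p1)) -> (p1 -> !p2) = 4 -> 0 = 0
!((!(p1 -> p1) || (p3 -> p1)) -> (p1 -> !p2)) = !0 = 4
p3 || p1 = 1 || 3 = 3
!p2 = !3 = 0
(p3 || p1) -> !p2 = 3 -> 0 = 0
!((p3 || p1) -> !p2) = !0 = 4
p2 || p3 = 3 || 1 = 3
p3 -> p3 = 1 -> 1 = 4
(p2 || p3) || (p3 -> p3) = 3 || 4 = 4
p3 -> p3 = 1 -> 1 = 4
((p2 || p3) || (p3 -> p3)) || (p3 -> p3) = 4 || 4 = 4
p1 <-> p1 = 3 <-> 3 = 4
(p1 <-> p1) <-> p1 = 4 <-> 3 = 3
(((p2 || p3) || (p3 -> p3)) || (p3 -> p3)) || ((p1 <-> p1) <-> p1) = 4 || 3 = 4
!((p3 || p1) -> !p2) || ((((p2 || p3) || (p3 -> p3)) || (p3 -> p3)) || ((p1 <-> p1) <-> p1)) = 4 || 4 = 4
!((!(p1 -> p1) || (p3 -> p1)) -> (p1 -> !p2)) -> (!((p3 || p1) -> !p2) || ((((p2 || p3) || (p3 -> p3)) || (p3 -> p3)) || ((p1 <-> p1) <-> p1))) = 4 -> 4 = 4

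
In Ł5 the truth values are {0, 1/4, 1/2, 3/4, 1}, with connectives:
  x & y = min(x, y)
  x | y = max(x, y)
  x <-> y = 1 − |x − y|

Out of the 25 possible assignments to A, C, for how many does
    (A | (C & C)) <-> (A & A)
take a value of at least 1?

value 1: 15 assignments (counts)
value 3/4: 4 assignments
value 1/2: 3 assignments
value 1/4: 2 assignments
value 0: 1 assignment
So 15 of the 25 assignments meet the threshold.

15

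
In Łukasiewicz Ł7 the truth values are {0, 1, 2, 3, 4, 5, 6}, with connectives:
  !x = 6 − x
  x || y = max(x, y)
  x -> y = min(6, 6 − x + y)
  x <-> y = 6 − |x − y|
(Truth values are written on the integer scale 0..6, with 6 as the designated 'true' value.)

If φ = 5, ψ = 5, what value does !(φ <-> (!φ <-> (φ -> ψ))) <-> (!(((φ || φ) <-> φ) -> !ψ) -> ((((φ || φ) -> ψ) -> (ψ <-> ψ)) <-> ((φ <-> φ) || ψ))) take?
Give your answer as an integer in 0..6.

!φ = !5 = 1
φ -> ψ = 5 -> 5 = 6
!φ <-> (φ -> ψ) = 1 <-> 6 = 1
φ <-> (!φ <-> (φ -> ψ)) = 5 <-> 1 = 2
!(φ <-> (!φ <-> (φ -> ψ))) = !2 = 4
φ || φ = 5 || 5 = 5
(φ || φ) <-> φ = 5 <-> 5 = 6
!ψ = !5 = 1
((φ || φ) <-> φ) -> !ψ = 6 -> 1 = 1
!(((φ || φ) <-> φ) -> !ψ) = !1 = 5
φ || φ = 5 || 5 = 5
(φ || φ) -> ψ = 5 -> 5 = 6
ψ <-> ψ = 5 <-> 5 = 6
((φ || φ) -> ψ) -> (ψ <-> ψ) = 6 -> 6 = 6
φ <-> φ = 5 <-> 5 = 6
(φ <-> φ) || ψ = 6 || 5 = 6
(((φ || φ) -> ψ) -> (ψ <-> ψ)) <-> ((φ <-> φ) || ψ) = 6 <-> 6 = 6
!(((φ || φ) <-> φ) -> !ψ) -> ((((φ || φ) -> ψ) -> (ψ <-> ψ)) <-> ((φ <-> φ) || ψ)) = 5 -> 6 = 6
!(φ <-> (!φ <-> (φ -> ψ))) <-> (!(((φ || φ) <-> φ) -> !ψ) -> ((((φ || φ) -> ψ) -> (ψ <-> ψ)) <-> ((φ <-> φ) || ψ))) = 4 <-> 6 = 4

4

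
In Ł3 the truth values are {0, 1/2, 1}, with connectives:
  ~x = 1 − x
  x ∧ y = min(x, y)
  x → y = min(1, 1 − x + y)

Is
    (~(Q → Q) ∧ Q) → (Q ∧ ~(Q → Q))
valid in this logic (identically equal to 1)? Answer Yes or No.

Q = 0 ↦ 1
Q = 1/2 ↦ 1
Q = 1 ↦ 1
Every assignment gives a value ≥ 1.

Yes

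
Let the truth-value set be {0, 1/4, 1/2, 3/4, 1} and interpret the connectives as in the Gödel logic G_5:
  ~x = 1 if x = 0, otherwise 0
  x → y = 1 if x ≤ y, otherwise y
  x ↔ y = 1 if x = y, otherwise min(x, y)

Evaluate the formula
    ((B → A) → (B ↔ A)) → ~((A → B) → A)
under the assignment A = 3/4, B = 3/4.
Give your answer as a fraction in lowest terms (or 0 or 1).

B → A = 3/4 → 3/4 = 1
B ↔ A = 3/4 ↔ 3/4 = 1
(B → A) → (B ↔ A) = 1 → 1 = 1
A → B = 3/4 → 3/4 = 1
(A → B) → A = 1 → 3/4 = 3/4
~((A → B) → A) = ~3/4 = 0
((B → A) → (B ↔ A)) → ~((A → B) → A) = 1 → 0 = 0

0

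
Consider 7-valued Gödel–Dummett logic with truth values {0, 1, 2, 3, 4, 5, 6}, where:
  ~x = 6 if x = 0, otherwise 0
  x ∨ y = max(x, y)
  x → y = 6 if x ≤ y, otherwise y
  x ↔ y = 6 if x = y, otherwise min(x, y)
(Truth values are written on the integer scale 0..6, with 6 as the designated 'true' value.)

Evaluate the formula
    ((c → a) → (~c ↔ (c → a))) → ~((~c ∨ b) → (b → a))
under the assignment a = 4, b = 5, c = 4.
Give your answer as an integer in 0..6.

c → a = 4 → 4 = 6
~c = ~4 = 0
c → a = 4 → 4 = 6
~c ↔ (c → a) = 0 ↔ 6 = 0
(c → a) → (~c ↔ (c → a)) = 6 → 0 = 0
~c = ~4 = 0
~c ∨ b = 0 ∨ 5 = 5
b → a = 5 → 4 = 4
(~c ∨ b) → (b → a) = 5 → 4 = 4
~((~c ∨ b) → (b → a)) = ~4 = 0
((c → a) → (~c ↔ (c → a))) → ~((~c ∨ b) → (b → a)) = 0 → 0 = 6

6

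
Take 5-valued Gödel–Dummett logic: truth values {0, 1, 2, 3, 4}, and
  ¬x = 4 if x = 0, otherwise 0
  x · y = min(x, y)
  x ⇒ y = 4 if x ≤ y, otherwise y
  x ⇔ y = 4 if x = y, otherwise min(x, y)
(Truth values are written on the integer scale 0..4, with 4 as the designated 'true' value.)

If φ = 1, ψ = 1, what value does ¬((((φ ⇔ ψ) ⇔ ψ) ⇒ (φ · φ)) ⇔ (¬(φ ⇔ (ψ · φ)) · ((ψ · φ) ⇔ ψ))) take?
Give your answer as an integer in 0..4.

4

φ ⇔ ψ = 1 ⇔ 1 = 4
(φ ⇔ ψ) ⇔ ψ = 4 ⇔ 1 = 1
φ · φ = 1 · 1 = 1
((φ ⇔ ψ) ⇔ ψ) ⇒ (φ · φ) = 1 ⇒ 1 = 4
ψ · φ = 1 · 1 = 1
φ ⇔ (ψ · φ) = 1 ⇔ 1 = 4
¬(φ ⇔ (ψ · φ)) = ¬4 = 0
ψ · φ = 1 · 1 = 1
(ψ · φ) ⇔ ψ = 1 ⇔ 1 = 4
¬(φ ⇔ (ψ · φ)) · ((ψ · φ) ⇔ ψ) = 0 · 4 = 0
(((φ ⇔ ψ) ⇔ ψ) ⇒ (φ · φ)) ⇔ (¬(φ ⇔ (ψ · φ)) · ((ψ · φ) ⇔ ψ)) = 4 ⇔ 0 = 0
¬((((φ ⇔ ψ) ⇔ ψ) ⇒ (φ · φ)) ⇔ (¬(φ ⇔ (ψ · φ)) · ((ψ · φ) ⇔ ψ))) = ¬0 = 4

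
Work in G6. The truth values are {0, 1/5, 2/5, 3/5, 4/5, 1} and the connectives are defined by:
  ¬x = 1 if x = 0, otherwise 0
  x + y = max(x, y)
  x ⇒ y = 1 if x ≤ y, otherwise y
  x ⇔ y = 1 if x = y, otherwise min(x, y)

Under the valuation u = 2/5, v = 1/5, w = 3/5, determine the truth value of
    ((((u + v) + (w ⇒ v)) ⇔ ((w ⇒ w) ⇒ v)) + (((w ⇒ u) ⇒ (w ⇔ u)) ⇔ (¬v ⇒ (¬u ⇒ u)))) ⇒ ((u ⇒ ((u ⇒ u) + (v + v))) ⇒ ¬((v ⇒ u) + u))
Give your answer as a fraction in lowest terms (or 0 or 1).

u + v = 2/5 + 1/5 = 2/5
w ⇒ v = 3/5 ⇒ 1/5 = 1/5
(u + v) + (w ⇒ v) = 2/5 + 1/5 = 2/5
w ⇒ w = 3/5 ⇒ 3/5 = 1
(w ⇒ w) ⇒ v = 1 ⇒ 1/5 = 1/5
((u + v) + (w ⇒ v)) ⇔ ((w ⇒ w) ⇒ v) = 2/5 ⇔ 1/5 = 1/5
w ⇒ u = 3/5 ⇒ 2/5 = 2/5
w ⇔ u = 3/5 ⇔ 2/5 = 2/5
(w ⇒ u) ⇒ (w ⇔ u) = 2/5 ⇒ 2/5 = 1
¬v = ¬1/5 = 0
¬u = ¬2/5 = 0
¬u ⇒ u = 0 ⇒ 2/5 = 1
¬v ⇒ (¬u ⇒ u) = 0 ⇒ 1 = 1
((w ⇒ u) ⇒ (w ⇔ u)) ⇔ (¬v ⇒ (¬u ⇒ u)) = 1 ⇔ 1 = 1
(((u + v) + (w ⇒ v)) ⇔ ((w ⇒ w) ⇒ v)) + (((w ⇒ u) ⇒ (w ⇔ u)) ⇔ (¬v ⇒ (¬u ⇒ u))) = 1/5 + 1 = 1
u ⇒ u = 2/5 ⇒ 2/5 = 1
v + v = 1/5 + 1/5 = 1/5
(u ⇒ u) + (v + v) = 1 + 1/5 = 1
u ⇒ ((u ⇒ u) + (v + v)) = 2/5 ⇒ 1 = 1
v ⇒ u = 1/5 ⇒ 2/5 = 1
(v ⇒ u) + u = 1 + 2/5 = 1
¬((v ⇒ u) + u) = ¬1 = 0
(u ⇒ ((u ⇒ u) + (v + v))) ⇒ ¬((v ⇒ u) + u) = 1 ⇒ 0 = 0
((((u + v) + (w ⇒ v)) ⇔ ((w ⇒ w) ⇒ v)) + (((w ⇒ u) ⇒ (w ⇔ u)) ⇔ (¬v ⇒ (¬u ⇒ u)))) ⇒ ((u ⇒ ((u ⇒ u) + (v + v))) ⇒ ¬((v ⇒ u) + u)) = 1 ⇒ 0 = 0

0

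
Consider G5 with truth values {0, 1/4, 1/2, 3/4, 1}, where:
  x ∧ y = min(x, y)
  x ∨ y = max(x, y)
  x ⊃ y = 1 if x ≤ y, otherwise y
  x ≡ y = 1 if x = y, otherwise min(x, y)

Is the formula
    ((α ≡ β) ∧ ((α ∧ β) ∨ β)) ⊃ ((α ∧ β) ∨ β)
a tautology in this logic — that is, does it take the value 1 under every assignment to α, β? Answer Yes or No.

At α = 3/4, β = 1/4, for instance:
α ≡ β = 3/4 ≡ 1/4 = 1/4
α ∧ β = 3/4 ∧ 1/4 = 1/4
(α ∧ β) ∨ β = 1/4 ∨ 1/4 = 1/4
(α ≡ β) ∧ ((α ∧ β) ∨ β) = 1/4 ∧ 1/4 = 1/4
((α ≡ β) ∧ ((α ∧ β) ∨ β)) ⊃ ((α ∧ β) ∨ β) = 1/4 ⊃ 1/4 = 1
and checking the remaining 24 assignments likewise gives ≥ 1 in every case.

Yes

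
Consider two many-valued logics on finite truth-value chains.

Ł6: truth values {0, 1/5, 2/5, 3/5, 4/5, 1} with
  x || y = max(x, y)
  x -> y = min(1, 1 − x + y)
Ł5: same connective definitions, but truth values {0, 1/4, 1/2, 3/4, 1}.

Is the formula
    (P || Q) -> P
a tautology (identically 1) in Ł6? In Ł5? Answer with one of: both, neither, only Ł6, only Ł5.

In Ł6: at P = 0, Q = 1/5 the value is 4/5 — not a tautology.
In Ł5: at P = 0, Q = 1/4 the value is 3/4 — not a tautology.

neither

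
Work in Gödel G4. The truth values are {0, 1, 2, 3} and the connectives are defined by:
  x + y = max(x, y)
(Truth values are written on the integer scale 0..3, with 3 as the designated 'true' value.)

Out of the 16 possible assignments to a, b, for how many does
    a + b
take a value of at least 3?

a = 0, b = 0 ↦ 0  <
a = 0, b = 1 ↦ 1  <
a = 0, b = 2 ↦ 2  <
a = 0, b = 3 ↦ 3  ≥
a = 1, b = 0 ↦ 1  <
a = 1, b = 1 ↦ 1  <
a = 1, b = 2 ↦ 2  <
a = 1, b = 3 ↦ 3  ≥
a = 2, b = 0 ↦ 2  <
a = 2, b = 1 ↦ 2  <
a = 2, b = 2 ↦ 2  <
a = 2, b = 3 ↦ 3  ≥
a = 3, b = 0 ↦ 3  ≥
a = 3, b = 1 ↦ 3  ≥
a = 3, b = 2 ↦ 3  ≥
a = 3, b = 3 ↦ 3  ≥
So 7 of the 16 assignments meet the threshold.

7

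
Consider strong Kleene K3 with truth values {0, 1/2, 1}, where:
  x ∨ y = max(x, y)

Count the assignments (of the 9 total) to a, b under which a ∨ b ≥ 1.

5

a = 0, b = 0 ↦ 0  <
a = 0, b = 1/2 ↦ 1/2  <
a = 0, b = 1 ↦ 1  ≥
a = 1/2, b = 0 ↦ 1/2  <
a = 1/2, b = 1/2 ↦ 1/2  <
a = 1/2, b = 1 ↦ 1  ≥
a = 1, b = 0 ↦ 1  ≥
a = 1, b = 1/2 ↦ 1  ≥
a = 1, b = 1 ↦ 1  ≥
So 5 of the 9 assignments meet the threshold.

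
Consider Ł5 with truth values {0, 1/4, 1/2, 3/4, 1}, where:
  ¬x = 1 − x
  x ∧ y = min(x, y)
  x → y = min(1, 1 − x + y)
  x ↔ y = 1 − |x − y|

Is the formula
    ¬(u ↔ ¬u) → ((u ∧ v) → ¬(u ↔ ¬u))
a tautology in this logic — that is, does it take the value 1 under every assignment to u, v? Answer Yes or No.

At u = 1/2, v = 1/2, for instance:
¬u = ¬1/2 = 1/2
u ↔ ¬u = 1/2 ↔ 1/2 = 1
¬(u ↔ ¬u) = ¬1 = 0
u ∧ v = 1/2 ∧ 1/2 = 1/2
(u ∧ v) → ¬(u ↔ ¬u) = 1/2 → 0 = 1/2
¬(u ↔ ¬u) → ((u ∧ v) → ¬(u ↔ ¬u)) = 0 → 1/2 = 1
and checking the remaining 24 assignments likewise gives ≥ 1 in every case.

Yes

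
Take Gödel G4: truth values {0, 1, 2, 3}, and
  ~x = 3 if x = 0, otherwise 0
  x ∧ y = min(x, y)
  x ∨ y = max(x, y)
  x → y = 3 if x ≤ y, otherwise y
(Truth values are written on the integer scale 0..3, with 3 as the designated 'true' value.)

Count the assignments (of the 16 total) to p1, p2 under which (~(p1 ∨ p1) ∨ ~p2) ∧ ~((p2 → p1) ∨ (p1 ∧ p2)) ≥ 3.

p1 = 0, p2 = 0 ↦ 0  <
p1 = 0, p2 = 1 ↦ 3  ≥
p1 = 0, p2 = 2 ↦ 3  ≥
p1 = 0, p2 = 3 ↦ 3  ≥
p1 = 1, p2 = 0 ↦ 0  <
p1 = 1, p2 = 1 ↦ 0  <
p1 = 1, p2 = 2 ↦ 0  <
p1 = 1, p2 = 3 ↦ 0  <
p1 = 2, p2 = 0 ↦ 0  <
p1 = 2, p2 = 1 ↦ 0  <
p1 = 2, p2 = 2 ↦ 0  <
p1 = 2, p2 = 3 ↦ 0  <
p1 = 3, p2 = 0 ↦ 0  <
p1 = 3, p2 = 1 ↦ 0  <
p1 = 3, p2 = 2 ↦ 0  <
p1 = 3, p2 = 3 ↦ 0  <
So 3 of the 16 assignments meet the threshold.

3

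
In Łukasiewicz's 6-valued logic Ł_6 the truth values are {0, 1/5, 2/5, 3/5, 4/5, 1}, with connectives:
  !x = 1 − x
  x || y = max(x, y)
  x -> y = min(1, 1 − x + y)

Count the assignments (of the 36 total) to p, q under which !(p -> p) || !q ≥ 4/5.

value 1: 6 assignments (counts)
value 4/5: 6 assignments (counts)
value 3/5: 6 assignments
value 2/5: 6 assignments
value 1/5: 6 assignments
value 0: 6 assignments
So 12 of the 36 assignments meet the threshold.

12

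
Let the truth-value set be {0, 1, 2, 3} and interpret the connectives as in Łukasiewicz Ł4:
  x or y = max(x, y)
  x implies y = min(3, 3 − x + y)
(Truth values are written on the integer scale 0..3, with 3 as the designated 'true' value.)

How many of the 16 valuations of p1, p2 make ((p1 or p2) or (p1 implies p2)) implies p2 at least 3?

p1 = 0, p2 = 0 ↦ 0  <
p1 = 0, p2 = 1 ↦ 1  <
p1 = 0, p2 = 2 ↦ 2  <
p1 = 0, p2 = 3 ↦ 3  ≥
p1 = 1, p2 = 0 ↦ 1  <
p1 = 1, p2 = 1 ↦ 1  <
p1 = 1, p2 = 2 ↦ 2  <
p1 = 1, p2 = 3 ↦ 3  ≥
p1 = 2, p2 = 0 ↦ 1  <
p1 = 2, p2 = 1 ↦ 2  <
p1 = 2, p2 = 2 ↦ 2  <
p1 = 2, p2 = 3 ↦ 3  ≥
p1 = 3, p2 = 0 ↦ 0  <
p1 = 3, p2 = 1 ↦ 1  <
p1 = 3, p2 = 2 ↦ 2  <
p1 = 3, p2 = 3 ↦ 3  ≥
So 4 of the 16 assignments meet the threshold.

4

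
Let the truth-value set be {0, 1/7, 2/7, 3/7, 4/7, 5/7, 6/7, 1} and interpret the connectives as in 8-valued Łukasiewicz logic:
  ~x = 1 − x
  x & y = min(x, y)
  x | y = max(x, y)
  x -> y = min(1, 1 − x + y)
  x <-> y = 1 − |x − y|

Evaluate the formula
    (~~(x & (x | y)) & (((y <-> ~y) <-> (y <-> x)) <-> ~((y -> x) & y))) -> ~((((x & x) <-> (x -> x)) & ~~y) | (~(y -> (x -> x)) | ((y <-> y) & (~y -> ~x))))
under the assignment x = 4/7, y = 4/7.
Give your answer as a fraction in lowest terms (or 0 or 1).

x | y = 4/7 | 4/7 = 4/7
x & (x | y) = 4/7 & 4/7 = 4/7
~(x & (x | y)) = ~4/7 = 3/7
~~(x & (x | y)) = ~3/7 = 4/7
~y = ~4/7 = 3/7
y <-> ~y = 4/7 <-> 3/7 = 6/7
y <-> x = 4/7 <-> 4/7 = 1
(y <-> ~y) <-> (y <-> x) = 6/7 <-> 1 = 6/7
y -> x = 4/7 -> 4/7 = 1
(y -> x) & y = 1 & 4/7 = 4/7
~((y -> x) & y) = ~4/7 = 3/7
((y <-> ~y) <-> (y <-> x)) <-> ~((y -> x) & y) = 6/7 <-> 3/7 = 4/7
~~(x & (x | y)) & (((y <-> ~y) <-> (y <-> x)) <-> ~((y -> x) & y)) = 4/7 & 4/7 = 4/7
x & x = 4/7 & 4/7 = 4/7
x -> x = 4/7 -> 4/7 = 1
(x & x) <-> (x -> x) = 4/7 <-> 1 = 4/7
~y = ~4/7 = 3/7
~~y = ~3/7 = 4/7
((x & x) <-> (x -> x)) & ~~y = 4/7 & 4/7 = 4/7
x -> x = 4/7 -> 4/7 = 1
y -> (x -> x) = 4/7 -> 1 = 1
~(y -> (x -> x)) = ~1 = 0
y <-> y = 4/7 <-> 4/7 = 1
~y = ~4/7 = 3/7
~x = ~4/7 = 3/7
~y -> ~x = 3/7 -> 3/7 = 1
(y <-> y) & (~y -> ~x) = 1 & 1 = 1
~(y -> (x -> x)) | ((y <-> y) & (~y -> ~x)) = 0 | 1 = 1
(((x & x) <-> (x -> x)) & ~~y) | (~(y -> (x -> x)) | ((y <-> y) & (~y -> ~x))) = 4/7 | 1 = 1
~((((x & x) <-> (x -> x)) & ~~y) | (~(y -> (x -> x)) | ((y <-> y) & (~y -> ~x)))) = ~1 = 0
(~~(x & (x | y)) & (((y <-> ~y) <-> (y <-> x)) <-> ~((y -> x) & y))) -> ~((((x & x) <-> (x -> x)) & ~~y) | (~(y -> (x -> x)) | ((y <-> y) & (~y -> ~x)))) = 4/7 -> 0 = 3/7

3/7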